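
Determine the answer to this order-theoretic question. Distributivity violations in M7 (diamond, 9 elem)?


Distributive law: a ^ (b v c) = (a ^ b) v (a ^ c).
Check all 9^3 = 729 ordered triples (a,b,c).
  e.g. a=a1, b=a2, c=a3: lhs=a1 != rhs=0
  e.g. a=a1, b=a2, c=a4: lhs=a1 != rhs=0
Total violating triples: 210


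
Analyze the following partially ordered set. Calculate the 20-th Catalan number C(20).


C(n) = C(2n, n) / (n+1).
C(40, 20) = 137846528820
C(20) = 137846528820 / 21 = 6564120420


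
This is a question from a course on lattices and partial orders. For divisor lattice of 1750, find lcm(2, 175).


In a divisor lattice, join = lcm (least common multiple).
Compute lcm iteratively: start with first element, then lcm(current, next).
Elements: [2, 175]
lcm(2,175) = 350
Final lcm = 350


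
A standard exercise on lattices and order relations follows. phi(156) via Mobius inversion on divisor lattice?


phi(n) = n * prod_{p|n} (1 - 1/p).
Prime divisors of 156: [2, 3, 13]
phi(156) = 156 * (1 - 1/2) * (1 - 1/3) * (1 - 1/13)
phi(156) = 48


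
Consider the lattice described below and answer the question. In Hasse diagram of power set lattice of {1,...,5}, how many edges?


A cover relation a -< b holds when a < b with no c strictly between.
Cover relations:
  {} -< {1}
  {} -< {2}
  {} -< {3}
  {} -< {4}
  {} -< {5}
  {1} -< {1,2}
  {1} -< {1,3}
  {1} -< {1,4}
  ...72 more
Total: 80


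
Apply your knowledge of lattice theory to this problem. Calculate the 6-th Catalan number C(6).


C(n) = C(2n, n) / (n+1).
C(12, 6) = 924
C(6) = 924 / 7 = 132


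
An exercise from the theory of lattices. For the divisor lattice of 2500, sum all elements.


sigma(n) = sum of divisors.
Divisors of 2500: [1, 2, 4, 5, 10, 20, 25, 50, 100, 125, 250, 500, 625, 1250, 2500]
Sum = 5467


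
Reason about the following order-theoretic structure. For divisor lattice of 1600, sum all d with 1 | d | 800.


Interval [1,800] in divisors of 1600: [1, 2, 4, 5, 8, 10, 16, 20, 25, 32, 40, 50, 80, 100, 160, 200, 400, 800]
Sum = 1953


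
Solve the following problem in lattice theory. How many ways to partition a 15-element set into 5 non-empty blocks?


S(n,k) = k*S(n-1,k) + S(n-1,k-1).
S(14,5) = 40075035, S(14,4) = 10391745
S(15,5) = 5*40075035 + 10391745 = 200375175 + 10391745
S(15,5) = 210766920


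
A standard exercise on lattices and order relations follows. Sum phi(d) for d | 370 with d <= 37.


Divisors of 370 up to 37: [1, 2, 5, 10, 37]
phi values: [1, 1, 4, 4, 36]
Sum = 46


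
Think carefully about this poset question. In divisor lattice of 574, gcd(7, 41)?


Meet=gcd.
gcd(7,41)=1


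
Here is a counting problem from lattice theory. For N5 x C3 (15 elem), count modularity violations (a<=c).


Modular law: if a <= c then a v (b ^ c) = (a v b) ^ c.
Check all triples (a,b,c) with a <= c among 15 elements.
  e.g. a=(a,0), b=(c,0), c=(b,0): lhs=(a,0) != rhs=(b,0)
  e.g. a=(a,0), b=(c,1), c=(b,0): lhs=(a,0) != rhs=(b,0)
Total violating triples: 18


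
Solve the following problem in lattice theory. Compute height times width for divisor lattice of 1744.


Height = length of longest chain minus 1; width = size of largest antichain.
A maximum chain: 1 | 109 | 218 | 436 | 872 | 1744  (height 5).
A maximum antichain: {2, 109}  (width 2).
Product = 5 * 2 = 10


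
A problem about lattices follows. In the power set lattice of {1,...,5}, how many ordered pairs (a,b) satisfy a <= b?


The order relation is {(a,b) : a <= b}, reflexive so it includes (a,a).
Examples: ({},{}), ({},{1,2}), ({},{1,2,3}), ({},{1,2,3,4}), ({},{1,2,3,4,5}), ...
Total ordered pairs: 243


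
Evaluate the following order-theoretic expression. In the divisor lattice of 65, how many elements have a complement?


An element a is complemented if some b has a meet b = bottom, a join b = top.
a is complemented iff gcd(a, n/a)=1, i.e. a is a unitary divisor of 65.
Complemented elements: 1, 5, 13, 65
Count: 4


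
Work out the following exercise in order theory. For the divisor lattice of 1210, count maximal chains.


A maximal chain goes from the minimum element to a maximal element via cover relations.
Counting all min-to-max paths in the cover graph.
Total maximal chains: 12


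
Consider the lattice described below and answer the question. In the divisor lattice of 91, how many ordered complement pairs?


Complement pair (a,b): a meet b = bottom, a join b = top.
Here: gcd(a,b)=1 and lcm(a,b)=91, i.e. a*b=91 with a,b coprime.
Pairs found: (1,91), (7,13), (13,7), (91,1)
Total ordered pairs: 4


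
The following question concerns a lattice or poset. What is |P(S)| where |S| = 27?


Power set = 2^n.
2^27 = 134217728


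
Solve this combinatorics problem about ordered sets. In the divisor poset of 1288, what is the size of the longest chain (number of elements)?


A chain is a totally ordered subset; we count the number of elements in a maximum chain.
Compute, for each element x, the size of the longest chain ending at x:
  1: 1
  2: 2
  7: 2
  23: 2
  4: 3
  8: 4
  ...
A maximum chain: 1 < 2 < 4 < 8 < 56 < 1288
Number of elements in the longest chain: 6


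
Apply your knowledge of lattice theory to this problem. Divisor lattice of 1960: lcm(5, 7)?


Join=lcm.
gcd(5,7)=1
lcm=35


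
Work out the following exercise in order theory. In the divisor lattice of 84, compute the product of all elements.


Divisors of 84: [1, 2, 3, 4, 6, 7, 12, 14, 21, 28, 42, 84]
Product = n^(d(n)/2) = 84^(12/2)
Product = 351298031616


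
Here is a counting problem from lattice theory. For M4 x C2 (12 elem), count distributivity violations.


Distributive law: a ^ (b v c) = (a ^ b) v (a ^ c).
Check all 12^3 = 1728 ordered triples (a,b,c).
  e.g. a=(a1,0), b=(a2,0), c=(a3,0): lhs=(a1,0) != rhs=(0,0)
  e.g. a=(a1,0), b=(a2,0), c=(a3,1): lhs=(a1,0) != rhs=(0,0)
Total violating triples: 192


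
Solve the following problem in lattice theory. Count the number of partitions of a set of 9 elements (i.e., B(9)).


B(n) = number of set partitions of an n-element set.
B(n) satisfies the recurrence: B(n+1) = sum_k C(n,k)*B(k).
B(9) = 21147


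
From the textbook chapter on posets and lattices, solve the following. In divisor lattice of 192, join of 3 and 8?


In a divisor lattice, join = lcm (least common multiple).
gcd(3,8) = 1
lcm(3,8) = 3*8/gcd = 24/1 = 24


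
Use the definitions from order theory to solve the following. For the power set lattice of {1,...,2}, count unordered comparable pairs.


A comparable pair {a,b} has a < b or b < a in the order.
Count unordered pairs where one element is strictly below the other.
Examples: {{},{1}}, {{},{2}}, {{},{1,2}}, {{1},{1,2}}, ...
Total comparable pairs: 5


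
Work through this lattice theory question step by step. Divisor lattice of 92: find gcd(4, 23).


In a divisor lattice, meet = gcd (greatest common divisor).
By Euclidean algorithm or factoring: gcd(4,23) = 1


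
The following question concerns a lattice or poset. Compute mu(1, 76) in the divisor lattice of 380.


In a divisor lattice, mu(a,b) = mu(b/a) where mu is the classical Mobius function.
b/a = 76/1 = 76
Prime factorization of 76: primes [2, 19]
76 is not squarefree, so mu(76) = 0


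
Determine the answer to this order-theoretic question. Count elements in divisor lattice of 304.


Divisors of 304: [1, 2, 4, 8, 16, 19, 38, 76, 152, 304]
Count: 10


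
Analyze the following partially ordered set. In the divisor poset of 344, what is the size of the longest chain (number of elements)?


A chain is a totally ordered subset; we count the number of elements in a maximum chain.
Compute, for each element x, the size of the longest chain ending at x:
  1: 1
  2: 2
  43: 2
  4: 3
  8: 4
  86: 3
  ...
A maximum chain: 1 < 2 < 4 < 8 < 344
Number of elements in the longest chain: 5


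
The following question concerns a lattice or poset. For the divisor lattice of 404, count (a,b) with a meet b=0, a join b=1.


Complement pair (a,b): a meet b = bottom, a join b = top.
Here: gcd(a,b)=1 and lcm(a,b)=404, i.e. a*b=404 with a,b coprime.
Pairs found: (1,404), (4,101), (101,4), (404,1)
Total ordered pairs: 4


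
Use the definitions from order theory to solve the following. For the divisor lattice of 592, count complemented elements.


An element a is complemented if some b has a meet b = bottom, a join b = top.
a is complemented iff gcd(a, n/a)=1, i.e. a is a unitary divisor of 592.
Complemented elements: 1, 16, 37, 592
Count: 4


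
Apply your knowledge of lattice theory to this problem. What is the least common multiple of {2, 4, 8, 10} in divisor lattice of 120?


In a divisor lattice, join = lcm (least common multiple).
Compute lcm iteratively: start with first element, then lcm(current, next).
Elements: [2, 4, 8, 10]
lcm(2,4) = 4
lcm(4,8) = 8
lcm(8,10) = 40
Final lcm = 40


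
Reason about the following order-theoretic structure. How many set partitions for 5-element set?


B(n) = number of set partitions of an n-element set.
B(n) satisfies the recurrence: B(n+1) = sum_k C(n,k)*B(k).
B(5) = 52


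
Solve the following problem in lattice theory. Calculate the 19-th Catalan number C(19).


C(n) = C(2n, n) / (n+1).
C(38, 19) = 35345263800
C(19) = 35345263800 / 20 = 1767263190


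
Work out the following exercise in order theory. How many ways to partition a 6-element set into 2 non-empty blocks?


S(n,k) = k*S(n-1,k) + S(n-1,k-1).
S(5,2) = 15, S(5,1) = 1
S(6,2) = 2*15 + 1 = 30 + 1
S(6,2) = 31


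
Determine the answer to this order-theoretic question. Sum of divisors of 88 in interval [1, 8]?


Interval [1,8] in divisors of 88: [1, 2, 4, 8]
Sum = 15


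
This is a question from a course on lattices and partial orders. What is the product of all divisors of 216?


Divisors of 216: [1, 2, 3, 4, 6, 8, 9, 12, 18, 24, 27, 36, 54, 72, 108, 216]
Product = n^(d(n)/2) = 216^(16/2)
Product = 4738381338321616896


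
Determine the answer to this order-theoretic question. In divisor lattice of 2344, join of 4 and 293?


In a divisor lattice, join = lcm (least common multiple).
gcd(4,293) = 1
lcm(4,293) = 4*293/gcd = 1172/1 = 1172


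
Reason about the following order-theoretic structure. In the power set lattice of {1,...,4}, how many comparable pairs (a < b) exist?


A comparable pair {a,b} has a < b or b < a in the order.
Count unordered pairs where one element is strictly below the other.
Examples: {{},{1}}, {{},{2}}, {{},{3}}, {{},{4}}, ...
Total comparable pairs: 65


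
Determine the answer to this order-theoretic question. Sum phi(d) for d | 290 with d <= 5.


Divisors of 290 up to 5: [1, 2, 5]
phi values: [1, 1, 4]
Sum = 6


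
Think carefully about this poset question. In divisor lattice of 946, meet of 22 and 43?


In a divisor lattice, meet = gcd (greatest common divisor).
By Euclidean algorithm or factoring: gcd(22,43) = 1


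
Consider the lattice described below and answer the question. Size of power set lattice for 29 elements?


Power set = 2^n.
2^29 = 536870912


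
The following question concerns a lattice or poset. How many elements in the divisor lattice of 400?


Divisors of 400: [1, 2, 4, 5, 8, 10, 16, 20, 25, 40, 50, 80, 100, 200, 400]
Count: 15


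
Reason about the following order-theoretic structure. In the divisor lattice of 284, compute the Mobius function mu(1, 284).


In a divisor lattice, mu(a,b) = mu(b/a) where mu is the classical Mobius function.
b/a = 284/1 = 284
Prime factorization of 284: primes [2, 71]
284 is not squarefree, so mu(284) = 0


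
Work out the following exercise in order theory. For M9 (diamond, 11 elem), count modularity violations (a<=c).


Modular law: if a <= c then a v (b ^ c) = (a v b) ^ c.
Check all triples (a,b,c) with a <= c among 11 elements.
This lattice is modular (diamonds M_m and their chain-products are modular).
Total violating triples: 0


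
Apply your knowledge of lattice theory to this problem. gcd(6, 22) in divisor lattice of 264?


Meet=gcd.
gcd(6,22)=2


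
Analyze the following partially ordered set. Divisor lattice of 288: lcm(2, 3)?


Join=lcm.
gcd(2,3)=1
lcm=6


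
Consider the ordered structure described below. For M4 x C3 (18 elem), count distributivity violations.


Distributive law: a ^ (b v c) = (a ^ b) v (a ^ c).
Check all 18^3 = 5832 ordered triples (a,b,c).
  e.g. a=(a1,0), b=(a2,0), c=(a3,0): lhs=(a1,0) != rhs=(0,0)
  e.g. a=(a1,0), b=(a2,0), c=(a3,1): lhs=(a1,0) != rhs=(0,0)
Total violating triples: 648


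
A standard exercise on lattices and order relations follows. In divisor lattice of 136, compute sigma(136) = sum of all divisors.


sigma(n) = sum of divisors.
Divisors of 136: [1, 2, 4, 8, 17, 34, 68, 136]
Sum = 270


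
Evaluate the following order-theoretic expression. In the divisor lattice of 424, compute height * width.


Height = length of longest chain minus 1; width = size of largest antichain.
A maximum chain: 1 | 53 | 106 | 212 | 424  (height 4).
A maximum antichain: {2, 53}  (width 2).
Product = 4 * 2 = 8


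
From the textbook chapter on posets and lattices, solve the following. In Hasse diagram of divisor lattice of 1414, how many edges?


A cover relation a -< b holds when a < b with no c strictly between.
Cover relations:
  1 -< 2
  1 -< 7
  1 -< 101
  2 -< 14
  2 -< 202
  7 -< 14
  7 -< 707
  14 -< 1414
  ...4 more
Total: 12


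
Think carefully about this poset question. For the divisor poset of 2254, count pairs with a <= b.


The order relation is {(a,b) : a <= b}, reflexive so it includes (a,a).
Examples: (1,1), (1,1127), (1,14), (1,161), (1,2), ...
Total ordered pairs: 54


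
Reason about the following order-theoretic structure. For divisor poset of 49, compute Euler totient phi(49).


phi(n) = n * prod_{p|n} (1 - 1/p).
Prime divisors of 49: [7]
phi(49) = 49 * (1 - 1/7)
phi(49) = 42


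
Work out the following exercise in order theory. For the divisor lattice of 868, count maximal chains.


A maximal chain goes from the minimum element to a maximal element via cover relations.
Counting all min-to-max paths in the cover graph.
Total maximal chains: 12


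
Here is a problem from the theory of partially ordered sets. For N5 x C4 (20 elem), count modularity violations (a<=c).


Modular law: if a <= c then a v (b ^ c) = (a v b) ^ c.
Check all triples (a,b,c) with a <= c among 20 elements.
  e.g. a=(a,0), b=(c,0), c=(b,0): lhs=(a,0) != rhs=(b,0)
  e.g. a=(a,0), b=(c,1), c=(b,0): lhs=(a,0) != rhs=(b,0)
Total violating triples: 40


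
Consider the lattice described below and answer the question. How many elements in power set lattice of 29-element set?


Power set = 2^n.
2^29 = 536870912


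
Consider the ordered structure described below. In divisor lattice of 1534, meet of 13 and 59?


In a divisor lattice, meet = gcd (greatest common divisor).
By Euclidean algorithm or factoring: gcd(13,59) = 1


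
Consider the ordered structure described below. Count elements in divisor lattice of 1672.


Divisors of 1672: [1, 2, 4, 8, 11, 19, 22, 38, 44, 76, 88, 152, 209, 418, 836, 1672]
Count: 16


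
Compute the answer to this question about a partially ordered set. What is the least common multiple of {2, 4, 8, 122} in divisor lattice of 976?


In a divisor lattice, join = lcm (least common multiple).
Compute lcm iteratively: start with first element, then lcm(current, next).
Elements: [2, 4, 8, 122]
lcm(2,4) = 4
lcm(4,8) = 8
lcm(8,122) = 488
Final lcm = 488


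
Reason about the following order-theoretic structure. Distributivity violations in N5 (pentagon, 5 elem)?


Distributive law: a ^ (b v c) = (a ^ b) v (a ^ c).
Check all 5^3 = 125 ordered triples (a,b,c).
  e.g. a=b, b=a, c=c: lhs=b != rhs=a
  e.g. a=b, b=c, c=a: lhs=b != rhs=a
Total violating triples: 2


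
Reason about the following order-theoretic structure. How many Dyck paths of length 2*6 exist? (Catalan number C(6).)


C(n) = C(2n, n) / (n+1).
C(12, 6) = 924
C(6) = 924 / 7 = 132


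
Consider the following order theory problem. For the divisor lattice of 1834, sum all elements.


sigma(n) = sum of divisors.
Divisors of 1834: [1, 2, 7, 14, 131, 262, 917, 1834]
Sum = 3168


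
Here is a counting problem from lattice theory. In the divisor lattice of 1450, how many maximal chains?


A maximal chain goes from the minimum element to a maximal element via cover relations.
Counting all min-to-max paths in the cover graph.
Total maximal chains: 12


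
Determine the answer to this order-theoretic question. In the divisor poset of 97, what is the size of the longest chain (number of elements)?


A chain is a totally ordered subset; we count the number of elements in a maximum chain.
Compute, for each element x, the size of the longest chain ending at x:
  1: 1
  97: 2
A maximum chain: 1 < 97
Number of elements in the longest chain: 2


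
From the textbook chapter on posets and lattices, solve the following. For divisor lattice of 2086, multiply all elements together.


Divisors of 2086: [1, 2, 7, 14, 149, 298, 1043, 2086]
Product = n^(d(n)/2) = 2086^(8/2)
Product = 18934647148816


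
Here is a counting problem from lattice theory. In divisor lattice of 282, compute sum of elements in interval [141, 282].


Interval [141,282] in divisors of 282: [141, 282]
Sum = 423


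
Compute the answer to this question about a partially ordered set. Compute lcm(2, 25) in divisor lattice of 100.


In a divisor lattice, join = lcm (least common multiple).
gcd(2,25) = 1
lcm(2,25) = 2*25/gcd = 50/1 = 50


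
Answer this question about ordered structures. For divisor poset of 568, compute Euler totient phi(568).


phi(n) = n * prod_{p|n} (1 - 1/p).
Prime divisors of 568: [2, 71]
phi(568) = 568 * (1 - 1/2) * (1 - 1/71)
phi(568) = 280


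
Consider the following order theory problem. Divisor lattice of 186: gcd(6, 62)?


Meet=gcd.
gcd(6,62)=2


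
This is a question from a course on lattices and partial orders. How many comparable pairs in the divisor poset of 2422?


A comparable pair {a,b} has a < b or b < a in the order.
Count unordered pairs where one element is strictly below the other.
Examples: {1,2}, {1,7}, {1,14}, {1,173}, ...
Total comparable pairs: 19


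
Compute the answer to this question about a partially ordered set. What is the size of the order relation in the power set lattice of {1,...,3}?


The order relation is {(a,b) : a <= b}, reflexive so it includes (a,a).
Examples: ({},{}), ({},{1,2}), ({},{1,2,3}), ({},{1,3}), ({},{1}), ...
Total ordered pairs: 27


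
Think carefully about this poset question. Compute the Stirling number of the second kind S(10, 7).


S(n,k) = k*S(n-1,k) + S(n-1,k-1).
S(9,7) = 462, S(9,6) = 2646
S(10,7) = 7*462 + 2646 = 3234 + 2646
S(10,7) = 5880


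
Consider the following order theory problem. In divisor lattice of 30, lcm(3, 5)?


Join=lcm.
gcd(3,5)=1
lcm=15


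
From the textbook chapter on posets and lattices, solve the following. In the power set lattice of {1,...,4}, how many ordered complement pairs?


Complement pair (a,b): a meet b = bottom, a join b = top.
Here: A intersect B = {} and A union B = {1,...,4}.
Pairs found: ({},{1,2,3,4}), ({1},{2,3,4}), ({2},{1,3,4}), ({3},{1,2,4}), ... (12 more)
Total ordered pairs: 16


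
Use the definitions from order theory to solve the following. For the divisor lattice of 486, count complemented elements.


An element a is complemented if some b has a meet b = bottom, a join b = top.
a is complemented iff gcd(a, n/a)=1, i.e. a is a unitary divisor of 486.
Complemented elements: 1, 2, 243, 486
Count: 4


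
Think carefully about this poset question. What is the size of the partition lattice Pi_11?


B(n) = number of set partitions of an n-element set.
B(n) satisfies the recurrence: B(n+1) = sum_k C(n,k)*B(k).
B(11) = 678570


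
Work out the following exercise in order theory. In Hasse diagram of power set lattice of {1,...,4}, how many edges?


A cover relation a -< b holds when a < b with no c strictly between.
Cover relations:
  {} -< {1}
  {} -< {2}
  {} -< {3}
  {} -< {4}
  {1} -< {1,2}
  {1} -< {1,3}
  {1} -< {1,4}
  {2} -< {1,2}
  ...24 more
Total: 32


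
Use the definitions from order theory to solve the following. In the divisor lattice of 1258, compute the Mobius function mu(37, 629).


In a divisor lattice, mu(a,b) = mu(b/a) where mu is the classical Mobius function.
b/a = 629/37 = 17
Prime factorization of 17: primes [17]
17 is squarefree with 1 prime factor(s), so mu(17) = (-1)^1 = -1


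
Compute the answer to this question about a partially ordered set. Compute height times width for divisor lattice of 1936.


Height = length of longest chain minus 1; width = size of largest antichain.
A maximum chain: 1 | 11 | 121 | 242 | 484 | 968 | 1936  (height 6).
A maximum antichain: {4, 22, 121}  (width 3).
Product = 6 * 3 = 18


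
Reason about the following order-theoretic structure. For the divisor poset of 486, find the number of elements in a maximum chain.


A chain is a totally ordered subset; we count the number of elements in a maximum chain.
Compute, for each element x, the size of the longest chain ending at x:
  1: 1
  2: 2
  3: 2
  9: 3
  6: 3
  27: 4
  ...
A maximum chain: 1 < 2 < 6 < 18 < 54 < 162 < 486
Number of elements in the longest chain: 7


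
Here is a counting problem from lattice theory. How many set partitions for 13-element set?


B(n) = number of set partitions of an n-element set.
B(n) satisfies the recurrence: B(n+1) = sum_k C(n,k)*B(k).
B(13) = 27644437


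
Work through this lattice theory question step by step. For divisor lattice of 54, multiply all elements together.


Divisors of 54: [1, 2, 3, 6, 9, 18, 27, 54]
Product = n^(d(n)/2) = 54^(8/2)
Product = 8503056


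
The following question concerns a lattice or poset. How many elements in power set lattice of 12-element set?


Power set = 2^n.
2^12 = 4096


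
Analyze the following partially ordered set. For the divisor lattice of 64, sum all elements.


sigma(n) = sum of divisors.
Divisors of 64: [1, 2, 4, 8, 16, 32, 64]
Sum = 127


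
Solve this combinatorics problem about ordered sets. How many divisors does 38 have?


Divisors of 38: [1, 2, 19, 38]
Count: 4


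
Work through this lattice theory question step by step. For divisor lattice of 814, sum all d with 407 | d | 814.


Interval [407,814] in divisors of 814: [407, 814]
Sum = 1221


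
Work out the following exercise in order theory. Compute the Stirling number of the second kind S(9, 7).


S(n,k) = k*S(n-1,k) + S(n-1,k-1).
S(8,7) = 28, S(8,6) = 266
S(9,7) = 7*28 + 266 = 196 + 266
S(9,7) = 462


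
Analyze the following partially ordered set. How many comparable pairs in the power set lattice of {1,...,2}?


A comparable pair {a,b} has a < b or b < a in the order.
Count unordered pairs where one element is strictly below the other.
Examples: {{},{1}}, {{},{2}}, {{},{1,2}}, {{1},{1,2}}, ...
Total comparable pairs: 5


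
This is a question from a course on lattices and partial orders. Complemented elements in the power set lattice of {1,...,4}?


An element a is complemented if some b has a meet b = bottom, a join b = top.
every subset A has complement S\A, so all elements are complemented.
Complemented elements: {}, {1}, {2}, {3}, {4}, {1,2}, ... (10 more)
Count: 16


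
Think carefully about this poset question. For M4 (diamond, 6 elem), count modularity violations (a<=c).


Modular law: if a <= c then a v (b ^ c) = (a v b) ^ c.
Check all triples (a,b,c) with a <= c among 6 elements.
This lattice is modular (diamonds M_m and their chain-products are modular).
Total violating triples: 0


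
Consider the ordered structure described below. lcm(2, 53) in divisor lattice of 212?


Join=lcm.
gcd(2,53)=1
lcm=106


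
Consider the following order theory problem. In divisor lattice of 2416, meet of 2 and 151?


In a divisor lattice, meet = gcd (greatest common divisor).
By Euclidean algorithm or factoring: gcd(2,151) = 1


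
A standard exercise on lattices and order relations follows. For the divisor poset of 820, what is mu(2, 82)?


In a divisor lattice, mu(a,b) = mu(b/a) where mu is the classical Mobius function.
b/a = 82/2 = 41
Prime factorization of 41: primes [41]
41 is squarefree with 1 prime factor(s), so mu(41) = (-1)^1 = -1


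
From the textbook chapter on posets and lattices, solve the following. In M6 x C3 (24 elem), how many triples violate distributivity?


Distributive law: a ^ (b v c) = (a ^ b) v (a ^ c).
Check all 24^3 = 13824 ordered triples (a,b,c).
  e.g. a=(a1,0), b=(a2,0), c=(a3,0): lhs=(a1,0) != rhs=(0,0)
  e.g. a=(a1,0), b=(a2,0), c=(a3,1): lhs=(a1,0) != rhs=(0,0)
Total violating triples: 3240


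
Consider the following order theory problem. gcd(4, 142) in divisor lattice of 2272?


Meet=gcd.
gcd(4,142)=2


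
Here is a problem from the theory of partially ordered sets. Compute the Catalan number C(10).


C(n) = C(2n, n) / (n+1).
C(20, 10) = 184756
C(10) = 184756 / 11 = 16796


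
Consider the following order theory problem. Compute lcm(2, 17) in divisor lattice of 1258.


In a divisor lattice, join = lcm (least common multiple).
gcd(2,17) = 1
lcm(2,17) = 2*17/gcd = 34/1 = 34


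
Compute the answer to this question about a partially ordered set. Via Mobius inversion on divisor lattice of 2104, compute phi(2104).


phi(n) = n * prod_{p|n} (1 - 1/p).
Prime divisors of 2104: [2, 263]
phi(2104) = 2104 * (1 - 1/2) * (1 - 1/263)
phi(2104) = 1048


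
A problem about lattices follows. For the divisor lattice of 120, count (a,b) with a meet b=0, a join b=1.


Complement pair (a,b): a meet b = bottom, a join b = top.
Here: gcd(a,b)=1 and lcm(a,b)=120, i.e. a*b=120 with a,b coprime.
Pairs found: (1,120), (3,40), (5,24), (8,15), ... (4 more)
Total ordered pairs: 8


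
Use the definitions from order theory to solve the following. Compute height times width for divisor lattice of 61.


Height = length of longest chain minus 1; width = size of largest antichain.
A maximum chain: 1 | 61  (height 1).
A maximum antichain: {1}  (width 1).
Product = 1 * 1 = 1


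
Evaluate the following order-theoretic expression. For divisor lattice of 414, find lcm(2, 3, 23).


In a divisor lattice, join = lcm (least common multiple).
Compute lcm iteratively: start with first element, then lcm(current, next).
Elements: [2, 3, 23]
lcm(2,3) = 6
lcm(6,23) = 138
Final lcm = 138


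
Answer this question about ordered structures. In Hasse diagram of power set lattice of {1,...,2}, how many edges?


A cover relation a -< b holds when a < b with no c strictly between.
Cover relations:
  {} -< {1}
  {} -< {2}
  {1} -< {1,2}
  {2} -< {1,2}
Total: 4


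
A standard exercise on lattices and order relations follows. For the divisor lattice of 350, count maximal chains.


A maximal chain goes from the minimum element to a maximal element via cover relations.
Counting all min-to-max paths in the cover graph.
Total maximal chains: 12


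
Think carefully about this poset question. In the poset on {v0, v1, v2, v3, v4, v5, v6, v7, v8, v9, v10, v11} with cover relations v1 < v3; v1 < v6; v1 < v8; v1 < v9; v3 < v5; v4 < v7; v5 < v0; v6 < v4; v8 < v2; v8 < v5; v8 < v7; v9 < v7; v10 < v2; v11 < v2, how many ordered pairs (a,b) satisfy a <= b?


The order relation is {(a,b) : a <= b}, reflexive so it includes (a,a).
Examples: (v0,v0), (v1,v0), (v1,v1), (v1,v2), (v1,v3), ...
Total ordered pairs: 34


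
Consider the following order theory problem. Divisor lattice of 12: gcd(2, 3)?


Meet=gcd.
gcd(2,3)=1


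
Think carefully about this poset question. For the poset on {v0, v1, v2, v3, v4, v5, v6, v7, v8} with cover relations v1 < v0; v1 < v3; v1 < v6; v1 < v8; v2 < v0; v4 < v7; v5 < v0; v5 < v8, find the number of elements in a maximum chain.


A chain is a totally ordered subset; we count the number of elements in a maximum chain.
Compute, for each element x, the size of the longest chain ending at x:
  v1: 1
  v2: 1
  v4: 1
  v5: 1
  v3: 2
  v6: 2
  ...
A maximum chain: v1 < v0
Number of elements in the longest chain: 2


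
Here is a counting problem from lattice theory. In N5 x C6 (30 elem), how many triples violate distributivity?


Distributive law: a ^ (b v c) = (a ^ b) v (a ^ c).
Check all 30^3 = 27000 ordered triples (a,b,c).
  e.g. a=(b,0), b=(a,0), c=(c,0): lhs=(b,0) != rhs=(a,0)
  e.g. a=(b,0), b=(a,0), c=(c,1): lhs=(b,0) != rhs=(a,0)
Total violating triples: 432


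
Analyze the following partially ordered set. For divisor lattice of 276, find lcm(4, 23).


In a divisor lattice, join = lcm (least common multiple).
Compute lcm iteratively: start with first element, then lcm(current, next).
Elements: [4, 23]
lcm(4,23) = 92
Final lcm = 92


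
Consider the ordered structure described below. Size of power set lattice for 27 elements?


Power set = 2^n.
2^27 = 134217728


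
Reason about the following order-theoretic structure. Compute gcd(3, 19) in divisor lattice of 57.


In a divisor lattice, meet = gcd (greatest common divisor).
By Euclidean algorithm or factoring: gcd(3,19) = 1


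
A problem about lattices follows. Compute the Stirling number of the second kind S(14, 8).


S(n,k) = k*S(n-1,k) + S(n-1,k-1).
S(13,8) = 1899612, S(13,7) = 5715424
S(14,8) = 8*1899612 + 5715424 = 15196896 + 5715424
S(14,8) = 20912320


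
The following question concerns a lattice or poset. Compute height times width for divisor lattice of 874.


Height = length of longest chain minus 1; width = size of largest antichain.
A maximum chain: 1 | 23 | 437 | 874  (height 3).
A maximum antichain: {2, 19, 23}  (width 3).
Product = 3 * 3 = 9


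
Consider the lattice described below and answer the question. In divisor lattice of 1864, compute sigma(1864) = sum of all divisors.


sigma(n) = sum of divisors.
Divisors of 1864: [1, 2, 4, 8, 233, 466, 932, 1864]
Sum = 3510


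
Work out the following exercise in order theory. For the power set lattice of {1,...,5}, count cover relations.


A cover relation a -< b holds when a < b with no c strictly between.
Cover relations:
  {} -< {1}
  {} -< {2}
  {} -< {3}
  {} -< {4}
  {} -< {5}
  {1} -< {1,2}
  {1} -< {1,3}
  {1} -< {1,4}
  ...72 more
Total: 80


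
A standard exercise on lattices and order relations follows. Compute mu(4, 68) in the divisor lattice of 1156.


In a divisor lattice, mu(a,b) = mu(b/a) where mu is the classical Mobius function.
b/a = 68/4 = 17
Prime factorization of 17: primes [17]
17 is squarefree with 1 prime factor(s), so mu(17) = (-1)^1 = -1


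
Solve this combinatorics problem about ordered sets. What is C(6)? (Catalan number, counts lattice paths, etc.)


C(n) = C(2n, n) / (n+1).
C(12, 6) = 924
C(6) = 924 / 7 = 132


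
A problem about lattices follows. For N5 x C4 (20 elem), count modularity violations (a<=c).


Modular law: if a <= c then a v (b ^ c) = (a v b) ^ c.
Check all triples (a,b,c) with a <= c among 20 elements.
  e.g. a=(a,0), b=(c,0), c=(b,0): lhs=(a,0) != rhs=(b,0)
  e.g. a=(a,0), b=(c,1), c=(b,0): lhs=(a,0) != rhs=(b,0)
Total violating triples: 40


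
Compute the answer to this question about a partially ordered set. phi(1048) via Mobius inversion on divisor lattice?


phi(n) = n * prod_{p|n} (1 - 1/p).
Prime divisors of 1048: [2, 131]
phi(1048) = 1048 * (1 - 1/2) * (1 - 1/131)
phi(1048) = 520


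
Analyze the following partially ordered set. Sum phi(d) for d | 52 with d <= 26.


Divisors of 52 up to 26: [1, 2, 4, 13, 26]
phi values: [1, 1, 2, 12, 12]
Sum = 28


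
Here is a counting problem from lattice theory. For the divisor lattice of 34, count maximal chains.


A maximal chain goes from the minimum element to a maximal element via cover relations.
Counting all min-to-max paths in the cover graph.
Total maximal chains: 2


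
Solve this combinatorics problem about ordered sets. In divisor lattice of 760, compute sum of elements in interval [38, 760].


Interval [38,760] in divisors of 760: [38, 76, 152, 190, 380, 760]
Sum = 1596


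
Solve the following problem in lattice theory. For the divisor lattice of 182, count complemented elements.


An element a is complemented if some b has a meet b = bottom, a join b = top.
a is complemented iff gcd(a, n/a)=1, i.e. a is a unitary divisor of 182.
Complemented elements: 1, 2, 7, 13, 14, 26, ... (2 more)
Count: 8


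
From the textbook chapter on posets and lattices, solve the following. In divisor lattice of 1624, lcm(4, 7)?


Join=lcm.
gcd(4,7)=1
lcm=28


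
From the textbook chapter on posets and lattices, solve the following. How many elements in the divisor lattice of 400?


Divisors of 400: [1, 2, 4, 5, 8, 10, 16, 20, 25, 40, 50, 80, 100, 200, 400]
Count: 15


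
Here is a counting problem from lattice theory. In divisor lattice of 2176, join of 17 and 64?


In a divisor lattice, join = lcm (least common multiple).
gcd(17,64) = 1
lcm(17,64) = 17*64/gcd = 1088/1 = 1088


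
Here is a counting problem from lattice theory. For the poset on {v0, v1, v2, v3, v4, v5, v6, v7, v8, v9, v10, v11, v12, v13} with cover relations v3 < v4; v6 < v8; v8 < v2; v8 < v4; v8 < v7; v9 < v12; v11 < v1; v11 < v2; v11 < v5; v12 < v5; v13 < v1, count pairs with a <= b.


The order relation is {(a,b) : a <= b}, reflexive so it includes (a,a).
Examples: (v0,v0), (v1,v1), (v10,v10), (v11,v1), (v11,v11), ...
Total ordered pairs: 29


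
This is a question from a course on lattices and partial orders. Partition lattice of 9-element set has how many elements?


B(n) = number of set partitions of an n-element set.
B(n) satisfies the recurrence: B(n+1) = sum_k C(n,k)*B(k).
B(9) = 21147


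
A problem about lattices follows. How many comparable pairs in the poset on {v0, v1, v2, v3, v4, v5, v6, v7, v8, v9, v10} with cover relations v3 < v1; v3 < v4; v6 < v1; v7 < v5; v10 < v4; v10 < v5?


A comparable pair {a,b} has a < b or b < a in the order.
Count unordered pairs where one element is strictly below the other.
Examples: {v1,v3}, {v1,v6}, {v3,v4}, {v4,v10}, ...
Total comparable pairs: 6


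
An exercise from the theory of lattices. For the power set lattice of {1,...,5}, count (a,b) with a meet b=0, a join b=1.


Complement pair (a,b): a meet b = bottom, a join b = top.
Here: A intersect B = {} and A union B = {1,...,5}.
Pairs found: ({},{1,2,3,4,5}), ({1},{2,3,4,5}), ({2},{1,3,4,5}), ({3},{1,2,4,5}), ... (28 more)
Total ordered pairs: 32


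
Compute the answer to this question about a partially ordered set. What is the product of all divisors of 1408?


Divisors of 1408: [1, 2, 4, 8, 11, 16, 22, 32, 44, 64, 88, 128, 176, 352, 704, 1408]
Product = n^(d(n)/2) = 1408^(16/2)
Product = 15446185225522503919599616


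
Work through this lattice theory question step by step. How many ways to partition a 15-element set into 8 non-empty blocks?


S(n,k) = k*S(n-1,k) + S(n-1,k-1).
S(14,8) = 20912320, S(14,7) = 49329280
S(15,8) = 8*20912320 + 49329280 = 167298560 + 49329280
S(15,8) = 216627840


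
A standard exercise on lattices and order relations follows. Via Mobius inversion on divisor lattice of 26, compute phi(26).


phi(n) = n * prod_{p|n} (1 - 1/p).
Prime divisors of 26: [2, 13]
phi(26) = 26 * (1 - 1/2) * (1 - 1/13)
phi(26) = 12


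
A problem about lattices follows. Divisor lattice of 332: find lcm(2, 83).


In a divisor lattice, join = lcm (least common multiple).
gcd(2,83) = 1
lcm(2,83) = 2*83/gcd = 166/1 = 166


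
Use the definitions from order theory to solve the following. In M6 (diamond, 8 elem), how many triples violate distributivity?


Distributive law: a ^ (b v c) = (a ^ b) v (a ^ c).
Check all 8^3 = 512 ordered triples (a,b,c).
  e.g. a=a1, b=a2, c=a3: lhs=a1 != rhs=0
  e.g. a=a1, b=a2, c=a4: lhs=a1 != rhs=0
Total violating triples: 120


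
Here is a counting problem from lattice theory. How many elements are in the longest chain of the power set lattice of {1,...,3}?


A chain is a totally ordered subset; we count the number of elements in a maximum chain.
Compute, for each element x, the size of the longest chain ending at x:
  {}: 1
  {1}: 2
  {2}: 2
  {3}: 2
  {1,2}: 3
  {1,3}: 3
  ...
A maximum chain: {} < {1} < {1,2} < {1,2,3}
Number of elements in the longest chain: 4


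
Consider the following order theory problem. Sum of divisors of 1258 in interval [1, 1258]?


Interval [1,1258] in divisors of 1258: [1, 2, 17, 34, 37, 74, 629, 1258]
Sum = 2052


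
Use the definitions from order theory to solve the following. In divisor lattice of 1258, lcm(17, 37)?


Join=lcm.
gcd(17,37)=1
lcm=629


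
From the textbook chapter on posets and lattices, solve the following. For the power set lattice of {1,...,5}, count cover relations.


A cover relation a -< b holds when a < b with no c strictly between.
Cover relations:
  {} -< {1}
  {} -< {2}
  {} -< {3}
  {} -< {4}
  {} -< {5}
  {1} -< {1,2}
  {1} -< {1,3}
  {1} -< {1,4}
  ...72 more
Total: 80


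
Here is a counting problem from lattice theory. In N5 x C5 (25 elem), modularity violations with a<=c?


Modular law: if a <= c then a v (b ^ c) = (a v b) ^ c.
Check all triples (a,b,c) with a <= c among 25 elements.
  e.g. a=(a,0), b=(c,0), c=(b,0): lhs=(a,0) != rhs=(b,0)
  e.g. a=(a,0), b=(c,1), c=(b,0): lhs=(a,0) != rhs=(b,0)
Total violating triples: 75


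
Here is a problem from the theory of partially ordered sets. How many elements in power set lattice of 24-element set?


Power set = 2^n.
2^24 = 16777216


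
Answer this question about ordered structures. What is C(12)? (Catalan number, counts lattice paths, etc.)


C(n) = C(2n, n) / (n+1).
C(24, 12) = 2704156
C(12) = 2704156 / 13 = 208012


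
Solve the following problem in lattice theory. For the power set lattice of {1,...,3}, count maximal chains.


A maximal chain goes from the minimum element to a maximal element via cover relations.
Counting all min-to-max paths in the cover graph.
Total maximal chains: 6


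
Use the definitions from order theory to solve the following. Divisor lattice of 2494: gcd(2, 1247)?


Meet=gcd.
gcd(2,1247)=1


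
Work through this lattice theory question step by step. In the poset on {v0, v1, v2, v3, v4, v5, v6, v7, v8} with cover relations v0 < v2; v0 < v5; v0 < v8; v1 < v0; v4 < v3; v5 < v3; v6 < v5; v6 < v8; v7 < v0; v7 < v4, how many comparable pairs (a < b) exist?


A comparable pair {a,b} has a < b or b < a in the order.
Count unordered pairs where one element is strictly below the other.
Examples: {v0,v1}, {v0,v2}, {v0,v3}, {v0,v5}, ...
Total comparable pairs: 20


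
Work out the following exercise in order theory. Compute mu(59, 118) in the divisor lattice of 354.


In a divisor lattice, mu(a,b) = mu(b/a) where mu is the classical Mobius function.
b/a = 118/59 = 2
Prime factorization of 2: primes [2]
2 is squarefree with 1 prime factor(s), so mu(2) = (-1)^1 = -1


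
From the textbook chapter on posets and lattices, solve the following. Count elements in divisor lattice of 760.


Divisors of 760: [1, 2, 4, 5, 8, 10, 19, 20, 38, 40, 76, 95, 152, 190, 380, 760]
Count: 16


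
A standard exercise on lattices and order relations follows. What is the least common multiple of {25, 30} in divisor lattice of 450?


In a divisor lattice, join = lcm (least common multiple).
Compute lcm iteratively: start with first element, then lcm(current, next).
Elements: [25, 30]
lcm(25,30) = 150
Final lcm = 150


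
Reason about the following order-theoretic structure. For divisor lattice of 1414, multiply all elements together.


Divisors of 1414: [1, 2, 7, 14, 101, 202, 707, 1414]
Product = n^(d(n)/2) = 1414^(8/2)
Product = 3997584364816
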